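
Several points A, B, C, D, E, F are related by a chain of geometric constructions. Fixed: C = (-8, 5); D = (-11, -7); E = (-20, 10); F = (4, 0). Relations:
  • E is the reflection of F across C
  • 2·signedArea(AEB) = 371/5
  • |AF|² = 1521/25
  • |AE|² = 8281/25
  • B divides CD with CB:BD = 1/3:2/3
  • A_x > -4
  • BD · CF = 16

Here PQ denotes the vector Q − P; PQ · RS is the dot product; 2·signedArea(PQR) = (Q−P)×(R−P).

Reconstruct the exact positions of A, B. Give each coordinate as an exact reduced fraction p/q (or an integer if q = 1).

A = (-16/5, 3)
B = (-9, 1)

1. B_x = -9  [B divides CD with CB:BD = 1/3:2/3]
2. B_y = 1  [B divides CD with CB:BD = 1/3:2/3]
   → B = (-9, 1)
3. A_x = -16/5  [line 9·x + 11·y + -21/5 = 0 ∩ |AE|² = 8281/25]
4. A_y = 3  [line 9·x + 11·y + -21/5 = 0 ∩ |AE|² = 8281/25]
   → A = (-16/5, 3)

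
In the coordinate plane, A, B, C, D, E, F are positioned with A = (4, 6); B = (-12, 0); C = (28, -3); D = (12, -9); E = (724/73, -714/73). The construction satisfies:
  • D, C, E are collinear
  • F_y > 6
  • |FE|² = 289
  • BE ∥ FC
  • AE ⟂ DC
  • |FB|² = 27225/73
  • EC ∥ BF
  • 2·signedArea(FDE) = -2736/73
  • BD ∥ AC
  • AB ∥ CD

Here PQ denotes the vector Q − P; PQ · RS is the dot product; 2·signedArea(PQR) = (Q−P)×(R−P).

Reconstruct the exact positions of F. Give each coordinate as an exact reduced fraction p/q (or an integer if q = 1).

F = (444/73, 495/73)

1. F_x = 444/73  [BE ∥ FC ∩ EC ∥ BF]
2. F_y = 495/73  [BE ∥ FC ∩ EC ∥ BF]
   → F = (444/73, 495/73)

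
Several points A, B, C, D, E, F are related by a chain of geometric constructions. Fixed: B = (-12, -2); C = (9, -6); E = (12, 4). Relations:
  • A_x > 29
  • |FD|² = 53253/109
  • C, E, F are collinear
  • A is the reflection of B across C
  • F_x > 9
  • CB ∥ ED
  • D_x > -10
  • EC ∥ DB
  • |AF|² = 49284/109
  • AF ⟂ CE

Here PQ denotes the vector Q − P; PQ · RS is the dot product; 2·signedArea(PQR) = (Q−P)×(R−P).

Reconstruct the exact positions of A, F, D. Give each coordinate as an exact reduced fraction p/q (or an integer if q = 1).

A = (30, -10)
D = (-9, 8)
F = (1050/109, -424/109)

1. A_x = 30  [A is the reflection of B across C]
2. A_y = -10  [A is the reflection of B across C]
   → A = (30, -10)
3. F_x = 1050/109  [C, E, F are collinear ∩ AF ⟂ CE]
4. F_y = -424/109  [C, E, F are collinear ∩ AF ⟂ CE]
   → F = (1050/109, -424/109)
5. D_x = -9  [EC ∥ DB ∩ CB ∥ ED]
6. D_y = 8  [EC ∥ DB ∩ CB ∥ ED]
   → D = (-9, 8)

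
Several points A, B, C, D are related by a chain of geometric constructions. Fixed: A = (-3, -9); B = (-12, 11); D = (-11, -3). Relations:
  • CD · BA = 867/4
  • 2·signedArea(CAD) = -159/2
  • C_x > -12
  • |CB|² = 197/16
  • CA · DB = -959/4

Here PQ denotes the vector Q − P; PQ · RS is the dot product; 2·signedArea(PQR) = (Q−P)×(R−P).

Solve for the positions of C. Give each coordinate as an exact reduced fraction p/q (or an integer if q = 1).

1. C_x = -47/4  [2·signedArea(CAD) = -159/2 ∩ CD · BA = 867/4]
2. C_y = 15/2  [2·signedArea(CAD) = -159/2 ∩ CD · BA = 867/4]
   → C = (-47/4, 15/2)

C = (-47/4, 15/2)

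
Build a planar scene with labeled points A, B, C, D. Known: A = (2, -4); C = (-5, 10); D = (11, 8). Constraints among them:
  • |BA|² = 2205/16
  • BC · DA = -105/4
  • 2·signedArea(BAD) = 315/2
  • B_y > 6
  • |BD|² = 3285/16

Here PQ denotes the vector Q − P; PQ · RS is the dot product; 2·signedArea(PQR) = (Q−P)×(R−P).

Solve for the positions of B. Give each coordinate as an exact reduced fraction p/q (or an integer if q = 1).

1. B_x = -13/4  [BC · DA = -105/4 ∩ 2·signedArea(BAD) = 315/2]
2. B_y = 13/2  [BC · DA = -105/4 ∩ 2·signedArea(BAD) = 315/2]
   → B = (-13/4, 13/2)

B = (-13/4, 13/2)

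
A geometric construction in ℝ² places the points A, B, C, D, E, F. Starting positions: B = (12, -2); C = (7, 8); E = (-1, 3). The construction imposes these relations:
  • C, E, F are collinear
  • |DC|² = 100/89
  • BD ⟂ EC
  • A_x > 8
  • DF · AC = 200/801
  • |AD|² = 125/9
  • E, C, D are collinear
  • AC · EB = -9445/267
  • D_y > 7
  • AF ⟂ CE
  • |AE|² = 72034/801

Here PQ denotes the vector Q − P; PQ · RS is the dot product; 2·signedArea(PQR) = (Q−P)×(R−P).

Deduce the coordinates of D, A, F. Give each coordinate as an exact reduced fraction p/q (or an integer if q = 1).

1. D_x = 543/89  [E, C, D are collinear ∩ BD ⟂ EC]
2. D_y = 662/89  [E, C, D are collinear ∩ BD ⟂ EC]
   → D = (543/89, 662/89)
3. A_x = 2234/267  [line -13·x + 5·y + 23062/267 = 0 ∩ |AE|² = 72034/801]
4. A_y = 1196/267  [line -13·x + 5·y + 23062/267 = 0 ∩ |AE|² = 72034/801]
   → A = (2234/267, 1196/267)
5. F_x = 1709/267  [C, E, F are collinear ∩ AF ⟂ CE]
6. F_y = 2036/267  [C, E, F are collinear ∩ AF ⟂ CE]
   → F = (1709/267, 2036/267)

A = (2234/267, 1196/267)
D = (543/89, 662/89)
F = (1709/267, 2036/267)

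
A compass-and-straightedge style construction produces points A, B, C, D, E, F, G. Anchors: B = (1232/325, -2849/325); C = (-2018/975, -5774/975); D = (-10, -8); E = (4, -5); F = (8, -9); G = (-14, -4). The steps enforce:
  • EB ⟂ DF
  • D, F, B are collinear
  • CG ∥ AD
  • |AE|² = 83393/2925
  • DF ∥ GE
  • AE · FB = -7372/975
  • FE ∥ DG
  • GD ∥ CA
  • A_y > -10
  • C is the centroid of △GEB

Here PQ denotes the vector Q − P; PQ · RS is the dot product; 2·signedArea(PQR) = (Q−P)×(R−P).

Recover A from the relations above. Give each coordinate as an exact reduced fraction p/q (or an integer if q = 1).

A = (1882/975, -9674/975)

1. A_x = 1882/975  [CG ∥ AD ∩ GD ∥ CA]
2. A_y = -9674/975  [CG ∥ AD ∩ GD ∥ CA]
   → A = (1882/975, -9674/975)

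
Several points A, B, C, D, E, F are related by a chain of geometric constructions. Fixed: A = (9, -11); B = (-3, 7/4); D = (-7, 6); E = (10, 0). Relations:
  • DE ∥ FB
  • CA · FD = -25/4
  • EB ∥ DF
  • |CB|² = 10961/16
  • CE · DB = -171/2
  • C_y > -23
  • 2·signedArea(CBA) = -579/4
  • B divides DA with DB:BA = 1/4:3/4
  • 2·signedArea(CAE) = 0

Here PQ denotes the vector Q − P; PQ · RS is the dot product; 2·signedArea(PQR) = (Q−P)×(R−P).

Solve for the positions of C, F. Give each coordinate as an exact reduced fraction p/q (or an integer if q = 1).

C = (8, -22)
F = (-20, 31/4)

1. C_x = 8  [2·signedArea(CAE) = 0 ∩ 2·signedArea(CBA) = -579/4]
2. C_y = -22  [2·signedArea(CAE) = 0 ∩ 2·signedArea(CBA) = -579/4]
   → C = (8, -22)
3. F_x = -20  [DE ∥ FB ∩ EB ∥ DF]
4. F_y = 31/4  [DE ∥ FB ∩ EB ∥ DF]
   → F = (-20, 31/4)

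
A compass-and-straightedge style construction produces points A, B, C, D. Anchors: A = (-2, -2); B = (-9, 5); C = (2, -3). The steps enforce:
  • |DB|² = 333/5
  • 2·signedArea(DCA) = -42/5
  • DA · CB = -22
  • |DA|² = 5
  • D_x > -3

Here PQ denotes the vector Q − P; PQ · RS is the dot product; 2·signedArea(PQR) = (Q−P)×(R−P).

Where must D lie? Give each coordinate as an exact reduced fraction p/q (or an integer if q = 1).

1. D_x = -12/5  [2·signedArea(DCA) = -42/5 ∩ DA · CB = -22]
2. D_y = 1/5  [2·signedArea(DCA) = -42/5 ∩ DA · CB = -22]
   → D = (-12/5, 1/5)

D = (-12/5, 1/5)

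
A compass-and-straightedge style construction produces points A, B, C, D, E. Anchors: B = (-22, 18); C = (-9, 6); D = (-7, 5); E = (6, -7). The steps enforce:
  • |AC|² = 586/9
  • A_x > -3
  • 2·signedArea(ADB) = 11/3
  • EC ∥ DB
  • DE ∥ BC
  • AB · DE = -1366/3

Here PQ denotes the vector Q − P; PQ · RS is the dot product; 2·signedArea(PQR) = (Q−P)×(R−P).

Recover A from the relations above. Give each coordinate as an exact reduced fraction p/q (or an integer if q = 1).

1. A_x = -8/3  [2·signedArea(ADB) = 11/3 ∩ AB · DE = -1366/3]
2. A_y = 1  [2·signedArea(ADB) = 11/3 ∩ AB · DE = -1366/3]
   → A = (-8/3, 1)

A = (-8/3, 1)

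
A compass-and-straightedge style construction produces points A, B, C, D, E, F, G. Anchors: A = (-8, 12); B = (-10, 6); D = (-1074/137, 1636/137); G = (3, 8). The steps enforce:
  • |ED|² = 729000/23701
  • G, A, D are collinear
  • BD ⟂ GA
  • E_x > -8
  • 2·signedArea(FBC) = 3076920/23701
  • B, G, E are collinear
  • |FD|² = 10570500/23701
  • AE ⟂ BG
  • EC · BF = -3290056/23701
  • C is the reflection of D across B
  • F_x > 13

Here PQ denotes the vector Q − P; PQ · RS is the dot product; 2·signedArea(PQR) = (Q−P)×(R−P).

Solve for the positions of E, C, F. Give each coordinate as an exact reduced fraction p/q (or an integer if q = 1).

1. E_x = -1236/173  [B, G, E are collinear ∩ AE ⟂ BG]
2. E_y = 1114/173  [B, G, E are collinear ∩ AE ⟂ BG]
   → E = (-1236/173, 1114/173)
3. C_x = -1666/137  [C is the reflection of D across B]
4. C_y = 8/137  [C is the reflection of D across B]
   → C = (-1666/137, 8/137)
5. F_x = 2274/173  [2·signedArea(FBC) = 3076920/23701 ∩ EC · BF = -3290056/23701]
6. F_y = 1654/173  [2·signedArea(FBC) = 3076920/23701 ∩ EC · BF = -3290056/23701]
   → F = (2274/173, 1654/173)

C = (-1666/137, 8/137)
E = (-1236/173, 1114/173)
F = (2274/173, 1654/173)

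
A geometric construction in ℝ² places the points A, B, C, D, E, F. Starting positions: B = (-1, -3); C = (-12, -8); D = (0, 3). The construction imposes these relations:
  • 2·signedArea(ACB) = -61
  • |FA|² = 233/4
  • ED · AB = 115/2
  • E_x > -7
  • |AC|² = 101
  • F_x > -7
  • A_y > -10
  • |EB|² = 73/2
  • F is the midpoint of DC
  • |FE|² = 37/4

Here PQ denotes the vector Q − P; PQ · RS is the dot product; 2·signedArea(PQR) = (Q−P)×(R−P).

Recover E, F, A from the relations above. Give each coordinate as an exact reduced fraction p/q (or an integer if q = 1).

A = (-2, -9)
E = (-13/2, -11/2)
F = (-6, -5/2)

1. F_x = -6  [F is the midpoint of DC]
2. F_y = -5/2  [F is the midpoint of DC]
   → F = (-6, -5/2)
3. A_x = -2  [line -5·x + 11·y + 89 = 0 ∩ |AC|² = 101]
4. A_y = -9  [line -5·x + 11·y + 89 = 0 ∩ |AC|² = 101]
   → A = (-2, -9)
5. E_x = -13/2  [line -1·x + -6·y + -79/2 = 0 ∩ |FE|² = 37/4]
6. E_y = -11/2  [line -1·x + -6·y + -79/2 = 0 ∩ |FE|² = 37/4]
   → E = (-13/2, -11/2)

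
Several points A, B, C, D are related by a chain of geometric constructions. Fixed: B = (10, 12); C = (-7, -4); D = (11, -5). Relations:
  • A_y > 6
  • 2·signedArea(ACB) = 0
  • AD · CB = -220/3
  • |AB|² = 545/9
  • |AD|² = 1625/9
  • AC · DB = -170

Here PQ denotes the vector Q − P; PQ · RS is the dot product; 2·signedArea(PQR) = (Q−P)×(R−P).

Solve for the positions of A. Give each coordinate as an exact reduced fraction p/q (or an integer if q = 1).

A = (13/3, 20/3)

1. A_x = 13/3  [2·signedArea(ACB) = 0 ∩ AC · DB = -170]
2. A_y = 20/3  [2·signedArea(ACB) = 0 ∩ AC · DB = -170]
   → A = (13/3, 20/3)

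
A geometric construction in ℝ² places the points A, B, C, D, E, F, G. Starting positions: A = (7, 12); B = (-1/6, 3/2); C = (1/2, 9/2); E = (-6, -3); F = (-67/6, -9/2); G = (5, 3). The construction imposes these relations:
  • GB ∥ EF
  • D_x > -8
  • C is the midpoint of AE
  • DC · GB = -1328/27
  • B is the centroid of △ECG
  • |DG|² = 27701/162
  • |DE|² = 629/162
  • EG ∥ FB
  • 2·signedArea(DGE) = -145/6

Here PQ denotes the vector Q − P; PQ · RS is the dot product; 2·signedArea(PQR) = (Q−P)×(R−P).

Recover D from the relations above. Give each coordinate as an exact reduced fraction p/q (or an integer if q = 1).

1. D_x = -131/18  [DC · GB = -1328/27 ∩ 2·signedArea(DGE) = -145/6]
2. D_y = -3/2  [DC · GB = -1328/27 ∩ 2·signedArea(DGE) = -145/6]
   → D = (-131/18, -3/2)

D = (-131/18, -3/2)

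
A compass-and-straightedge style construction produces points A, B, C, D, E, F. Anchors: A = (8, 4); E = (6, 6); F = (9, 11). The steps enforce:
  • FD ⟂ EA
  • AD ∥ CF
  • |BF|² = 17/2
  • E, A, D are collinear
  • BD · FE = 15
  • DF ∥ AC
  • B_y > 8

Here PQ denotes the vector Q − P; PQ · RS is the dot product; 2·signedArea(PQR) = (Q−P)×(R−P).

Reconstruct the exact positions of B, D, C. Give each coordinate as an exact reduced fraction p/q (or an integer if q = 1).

B = (15/2, 17/2)
C = (12, 8)
D = (5, 7)

1. D_x = 5  [E, A, D are collinear ∩ FD ⟂ EA]
2. D_y = 7  [E, A, D are collinear ∩ FD ⟂ EA]
   → D = (5, 7)
3. C_x = 12  [AD ∥ CF ∩ DF ∥ AC]
4. C_y = 8  [AD ∥ CF ∩ DF ∥ AC]
   → C = (12, 8)
5. B_x = 15/2  [line 3·x + 5·y + -65 = 0 ∩ |BF|² = 17/2]
6. B_y = 17/2  [line 3·x + 5·y + -65 = 0 ∩ |BF|² = 17/2]
   → B = (15/2, 17/2)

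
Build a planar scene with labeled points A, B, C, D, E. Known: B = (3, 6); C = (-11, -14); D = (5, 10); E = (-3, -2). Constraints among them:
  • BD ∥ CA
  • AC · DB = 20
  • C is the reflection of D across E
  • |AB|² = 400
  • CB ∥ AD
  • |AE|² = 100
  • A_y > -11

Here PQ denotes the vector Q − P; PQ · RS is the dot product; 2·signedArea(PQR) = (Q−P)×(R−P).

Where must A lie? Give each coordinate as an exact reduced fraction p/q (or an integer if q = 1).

A = (-9, -10)

1. A_x = -9  [CB ∥ AD ∩ BD ∥ CA]
2. A_y = -10  [CB ∥ AD ∩ BD ∥ CA]
   → A = (-9, -10)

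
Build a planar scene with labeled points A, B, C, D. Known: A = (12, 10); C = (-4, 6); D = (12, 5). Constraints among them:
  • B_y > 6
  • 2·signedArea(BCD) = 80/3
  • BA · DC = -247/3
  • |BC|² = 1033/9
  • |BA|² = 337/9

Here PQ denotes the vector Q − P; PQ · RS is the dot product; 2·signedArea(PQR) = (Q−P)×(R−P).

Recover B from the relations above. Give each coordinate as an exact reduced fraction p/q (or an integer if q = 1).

1. B_x = 20/3  [BA · DC = -247/3 ∩ 2·signedArea(BCD) = 80/3]
2. B_y = 7  [BA · DC = -247/3 ∩ 2·signedArea(BCD) = 80/3]
   → B = (20/3, 7)

B = (20/3, 7)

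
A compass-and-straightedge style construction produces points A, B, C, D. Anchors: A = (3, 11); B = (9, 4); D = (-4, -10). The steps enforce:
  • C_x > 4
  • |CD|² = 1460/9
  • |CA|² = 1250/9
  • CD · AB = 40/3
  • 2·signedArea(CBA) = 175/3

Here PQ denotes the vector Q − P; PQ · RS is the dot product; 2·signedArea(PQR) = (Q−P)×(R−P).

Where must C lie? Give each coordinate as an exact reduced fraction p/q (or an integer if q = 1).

C = (14/3, -2/3)

1. C_x = 14/3  [2·signedArea(CBA) = 175/3 ∩ CD · AB = 40/3]
2. C_y = -2/3  [2·signedArea(CBA) = 175/3 ∩ CD · AB = 40/3]
   → C = (14/3, -2/3)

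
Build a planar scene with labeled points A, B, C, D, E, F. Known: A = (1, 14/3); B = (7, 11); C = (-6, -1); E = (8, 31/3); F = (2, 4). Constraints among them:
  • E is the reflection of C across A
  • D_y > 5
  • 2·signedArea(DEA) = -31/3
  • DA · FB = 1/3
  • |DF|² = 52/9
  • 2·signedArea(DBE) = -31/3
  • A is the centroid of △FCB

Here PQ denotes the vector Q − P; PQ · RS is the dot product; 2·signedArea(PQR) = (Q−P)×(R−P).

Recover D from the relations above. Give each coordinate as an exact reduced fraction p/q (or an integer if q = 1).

1. D_x = 0  [2·signedArea(DEA) = -31/3 ∩ 2·signedArea(DBE) = -31/3]
2. D_y = 16/3  [2·signedArea(DEA) = -31/3 ∩ 2·signedArea(DBE) = -31/3]
   → D = (0, 16/3)

D = (0, 16/3)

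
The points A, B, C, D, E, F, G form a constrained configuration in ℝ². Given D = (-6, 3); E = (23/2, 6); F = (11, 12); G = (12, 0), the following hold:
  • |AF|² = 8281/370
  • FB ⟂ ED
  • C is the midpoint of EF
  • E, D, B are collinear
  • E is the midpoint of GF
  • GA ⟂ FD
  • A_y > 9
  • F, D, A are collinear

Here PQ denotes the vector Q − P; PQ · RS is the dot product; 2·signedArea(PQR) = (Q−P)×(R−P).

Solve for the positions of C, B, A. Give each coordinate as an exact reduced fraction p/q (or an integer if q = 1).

1. C_x = 45/4  [C is the midpoint of EF]
2. C_y = 9  [C is the midpoint of EF]
   → C = (45/4, 9)
3. B_x = 15149/1261  [E, D, B are collinear ∩ FB ⟂ ED]
4. B_y = 7677/1261  [E, D, B are collinear ∩ FB ⟂ ED]
   → B = (15149/1261, 7677/1261)
5. A_x = 2523/370  [F, D, A are collinear ∩ GA ⟂ FD]
6. A_y = 3621/370  [F, D, A are collinear ∩ GA ⟂ FD]
   → A = (2523/370, 3621/370)

A = (2523/370, 3621/370)
B = (15149/1261, 7677/1261)
C = (45/4, 9)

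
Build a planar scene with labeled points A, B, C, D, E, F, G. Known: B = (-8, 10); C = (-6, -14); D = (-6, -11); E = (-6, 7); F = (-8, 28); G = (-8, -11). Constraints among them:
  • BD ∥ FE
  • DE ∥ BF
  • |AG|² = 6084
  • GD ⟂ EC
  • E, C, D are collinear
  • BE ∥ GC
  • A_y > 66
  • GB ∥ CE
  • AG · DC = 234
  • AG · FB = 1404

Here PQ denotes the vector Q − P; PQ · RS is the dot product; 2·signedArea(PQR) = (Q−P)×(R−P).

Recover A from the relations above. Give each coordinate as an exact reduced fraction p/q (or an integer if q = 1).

A = (-8, 67)

1. A_y = 67  [AG · FB = 1404]
2. A_x = -8  [|AG|² = 6084]
   → A = (-8, 67)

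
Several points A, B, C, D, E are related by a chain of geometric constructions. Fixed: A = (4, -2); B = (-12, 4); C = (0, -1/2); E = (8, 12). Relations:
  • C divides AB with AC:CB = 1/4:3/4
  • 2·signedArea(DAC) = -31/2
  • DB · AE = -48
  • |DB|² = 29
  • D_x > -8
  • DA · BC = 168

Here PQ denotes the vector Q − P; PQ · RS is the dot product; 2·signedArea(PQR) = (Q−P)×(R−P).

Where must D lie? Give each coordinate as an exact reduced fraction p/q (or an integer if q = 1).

D = (-7, 6)

1. D_x = -7  [DA · BC = 168 ∩ 2·signedArea(DAC) = -31/2]
2. D_y = 6  [DA · BC = 168 ∩ 2·signedArea(DAC) = -31/2]
   → D = (-7, 6)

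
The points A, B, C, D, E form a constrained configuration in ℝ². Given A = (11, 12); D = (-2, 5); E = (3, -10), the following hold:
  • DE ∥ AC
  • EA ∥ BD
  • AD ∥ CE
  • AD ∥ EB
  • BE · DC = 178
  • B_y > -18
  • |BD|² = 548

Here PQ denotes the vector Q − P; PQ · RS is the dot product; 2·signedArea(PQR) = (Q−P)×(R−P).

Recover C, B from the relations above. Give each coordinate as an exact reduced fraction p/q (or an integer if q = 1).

1. C_x = 16  [AD ∥ CE ∩ DE ∥ AC]
2. C_y = -3  [AD ∥ CE ∩ DE ∥ AC]
   → C = (16, -3)
3. B_x = -10  [EA ∥ BD ∩ AD ∥ EB]
4. B_y = -17  [EA ∥ BD ∩ AD ∥ EB]
   → B = (-10, -17)

B = (-10, -17)
C = (16, -3)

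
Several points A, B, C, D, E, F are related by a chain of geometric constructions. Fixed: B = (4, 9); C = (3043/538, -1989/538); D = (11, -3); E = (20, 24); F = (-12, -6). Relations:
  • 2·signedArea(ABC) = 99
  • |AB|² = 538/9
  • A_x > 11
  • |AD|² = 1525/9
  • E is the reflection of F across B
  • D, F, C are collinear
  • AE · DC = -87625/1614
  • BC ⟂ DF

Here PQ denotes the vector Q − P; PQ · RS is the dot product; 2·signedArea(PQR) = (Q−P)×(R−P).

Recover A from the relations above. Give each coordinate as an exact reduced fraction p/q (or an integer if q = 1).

A = (35/3, 10)

1. A_x = 35/3  [line 2875/538·x + 375/538·y + -111875/1614 = 0 ∩ |AB|² = 538/9]
2. A_y = 10  [line 2875/538·x + 375/538·y + -111875/1614 = 0 ∩ |AB|² = 538/9]
   → A = (35/3, 10)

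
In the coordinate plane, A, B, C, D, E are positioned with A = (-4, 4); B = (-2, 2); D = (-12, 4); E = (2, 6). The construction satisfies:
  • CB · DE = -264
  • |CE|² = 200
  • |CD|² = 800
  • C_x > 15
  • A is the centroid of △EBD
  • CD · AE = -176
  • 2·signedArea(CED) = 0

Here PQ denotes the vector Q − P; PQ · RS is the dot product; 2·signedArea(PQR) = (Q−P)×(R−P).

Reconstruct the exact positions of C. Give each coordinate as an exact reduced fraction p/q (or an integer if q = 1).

C = (16, 8)

1. C_x = 16  [2·signedArea(CED) = 0 ∩ CB · DE = -264]
2. C_y = 8  [2·signedArea(CED) = 0 ∩ CB · DE = -264]
   → C = (16, 8)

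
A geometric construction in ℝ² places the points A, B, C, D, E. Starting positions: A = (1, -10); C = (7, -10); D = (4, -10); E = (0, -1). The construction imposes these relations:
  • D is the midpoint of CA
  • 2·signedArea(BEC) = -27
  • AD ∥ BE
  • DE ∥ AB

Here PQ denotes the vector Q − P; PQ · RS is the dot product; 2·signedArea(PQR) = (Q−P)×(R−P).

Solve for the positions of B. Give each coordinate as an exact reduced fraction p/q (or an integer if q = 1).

1. B_x = -3  [AD ∥ BE ∩ DE ∥ AB]
2. B_y = -1  [AD ∥ BE ∩ DE ∥ AB]
   → B = (-3, -1)

B = (-3, -1)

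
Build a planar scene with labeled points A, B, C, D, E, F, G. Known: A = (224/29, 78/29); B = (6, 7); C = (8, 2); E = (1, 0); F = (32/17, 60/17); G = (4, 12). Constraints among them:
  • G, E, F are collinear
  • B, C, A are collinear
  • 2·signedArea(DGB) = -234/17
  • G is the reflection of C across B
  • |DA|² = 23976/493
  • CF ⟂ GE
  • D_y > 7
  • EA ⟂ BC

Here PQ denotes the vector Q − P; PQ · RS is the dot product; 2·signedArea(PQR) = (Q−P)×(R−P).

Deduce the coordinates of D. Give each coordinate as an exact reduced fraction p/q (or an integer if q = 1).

D = (50/17, 132/17)

1. D_x = 50/17  [line 5·x + 2·y + -514/17 = 0 ∩ |DA|² = 23976/493]
2. D_y = 132/17  [line 5·x + 2·y + -514/17 = 0 ∩ |DA|² = 23976/493]
   → D = (50/17, 132/17)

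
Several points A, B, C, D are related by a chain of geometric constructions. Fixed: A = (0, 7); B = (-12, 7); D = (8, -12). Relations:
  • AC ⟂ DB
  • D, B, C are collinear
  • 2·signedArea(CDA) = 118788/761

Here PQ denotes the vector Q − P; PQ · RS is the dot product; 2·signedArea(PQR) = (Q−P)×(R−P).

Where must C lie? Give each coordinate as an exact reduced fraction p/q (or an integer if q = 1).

C = (-4332/761, 767/761)

1. C_x = -4332/761  [D, B, C are collinear ∩ AC ⟂ DB]
2. C_y = 767/761  [D, B, C are collinear ∩ AC ⟂ DB]
   → C = (-4332/761, 767/761)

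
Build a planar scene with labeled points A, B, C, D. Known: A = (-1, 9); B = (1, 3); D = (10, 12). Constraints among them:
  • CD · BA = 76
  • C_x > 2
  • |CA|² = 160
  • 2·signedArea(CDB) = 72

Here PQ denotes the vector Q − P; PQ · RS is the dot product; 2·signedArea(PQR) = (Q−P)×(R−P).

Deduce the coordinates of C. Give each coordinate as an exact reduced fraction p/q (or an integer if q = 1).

C = (3, -3)

1. C_x = 3  [CD · BA = 76 ∩ 2·signedArea(CDB) = 72]
2. C_y = -3  [CD · BA = 76 ∩ 2·signedArea(CDB) = 72]
   → C = (3, -3)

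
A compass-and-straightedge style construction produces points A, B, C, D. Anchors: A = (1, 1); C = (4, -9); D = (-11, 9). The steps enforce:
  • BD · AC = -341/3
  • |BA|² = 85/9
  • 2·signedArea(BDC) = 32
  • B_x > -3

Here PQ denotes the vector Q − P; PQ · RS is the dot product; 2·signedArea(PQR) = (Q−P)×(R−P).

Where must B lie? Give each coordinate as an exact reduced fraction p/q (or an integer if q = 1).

1. B_x = -2  [2·signedArea(BDC) = 32 ∩ BD · AC = -341/3]
2. B_y = 1/3  [2·signedArea(BDC) = 32 ∩ BD · AC = -341/3]
   → B = (-2, 1/3)

B = (-2, 1/3)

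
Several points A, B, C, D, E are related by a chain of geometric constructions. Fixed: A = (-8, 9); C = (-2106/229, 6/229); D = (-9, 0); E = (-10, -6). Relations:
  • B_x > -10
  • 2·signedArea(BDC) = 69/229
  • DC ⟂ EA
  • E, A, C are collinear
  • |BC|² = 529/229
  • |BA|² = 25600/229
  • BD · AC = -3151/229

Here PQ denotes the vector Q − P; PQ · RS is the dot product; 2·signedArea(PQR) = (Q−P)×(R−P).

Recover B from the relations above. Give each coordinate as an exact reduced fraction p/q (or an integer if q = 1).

1. B_x = -2152/229  [line 274/229·x + 2055/229·y + 5617/229 = 0 ∩ |BC|² = 529/229]
2. B_y = -339/229  [line 274/229·x + 2055/229·y + 5617/229 = 0 ∩ |BC|² = 529/229]
   → B = (-2152/229, -339/229)

B = (-2152/229, -339/229)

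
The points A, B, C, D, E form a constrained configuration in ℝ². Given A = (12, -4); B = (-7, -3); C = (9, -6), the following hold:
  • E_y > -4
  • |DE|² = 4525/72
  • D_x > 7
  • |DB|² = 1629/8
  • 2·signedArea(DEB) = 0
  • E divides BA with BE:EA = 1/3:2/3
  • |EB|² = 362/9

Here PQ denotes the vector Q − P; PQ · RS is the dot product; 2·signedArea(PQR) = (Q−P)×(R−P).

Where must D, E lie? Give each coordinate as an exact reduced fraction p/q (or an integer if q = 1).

1. E_x = -2/3  [E divides BA with BE:EA = 1/3:2/3]
2. E_y = -10/3  [E divides BA with BE:EA = 1/3:2/3]
   → E = (-2/3, -10/3)
3. D_x = 29/4  [line -1/3·x + -19/3·y + -64/3 = 0 ∩ |DB|² = 1629/8]
4. D_y = -15/4  [line -1/3·x + -19/3·y + -64/3 = 0 ∩ |DB|² = 1629/8]
   → D = (29/4, -15/4)

D = (29/4, -15/4)
E = (-2/3, -10/3)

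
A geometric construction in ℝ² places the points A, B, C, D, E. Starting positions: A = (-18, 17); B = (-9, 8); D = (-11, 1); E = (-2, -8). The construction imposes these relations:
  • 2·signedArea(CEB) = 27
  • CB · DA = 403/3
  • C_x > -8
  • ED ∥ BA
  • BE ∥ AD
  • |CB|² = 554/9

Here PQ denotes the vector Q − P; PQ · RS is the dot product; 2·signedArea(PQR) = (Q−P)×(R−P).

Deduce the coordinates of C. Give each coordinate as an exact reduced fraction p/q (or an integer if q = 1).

1. C_x = -22/3  [2·signedArea(CEB) = 27 ∩ CB · DA = 403/3]
2. C_y = 1/3  [2·signedArea(CEB) = 27 ∩ CB · DA = 403/3]
   → C = (-22/3, 1/3)

C = (-22/3, 1/3)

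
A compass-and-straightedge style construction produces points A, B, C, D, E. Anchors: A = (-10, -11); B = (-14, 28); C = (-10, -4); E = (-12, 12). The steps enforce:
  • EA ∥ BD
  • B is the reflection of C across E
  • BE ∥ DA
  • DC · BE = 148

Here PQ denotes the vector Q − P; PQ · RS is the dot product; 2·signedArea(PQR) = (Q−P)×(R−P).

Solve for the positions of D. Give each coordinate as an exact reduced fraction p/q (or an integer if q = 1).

D = (-12, 5)

1. D_x = -12  [BE ∥ DA ∩ EA ∥ BD]
2. D_y = 5  [BE ∥ DA ∩ EA ∥ BD]
   → D = (-12, 5)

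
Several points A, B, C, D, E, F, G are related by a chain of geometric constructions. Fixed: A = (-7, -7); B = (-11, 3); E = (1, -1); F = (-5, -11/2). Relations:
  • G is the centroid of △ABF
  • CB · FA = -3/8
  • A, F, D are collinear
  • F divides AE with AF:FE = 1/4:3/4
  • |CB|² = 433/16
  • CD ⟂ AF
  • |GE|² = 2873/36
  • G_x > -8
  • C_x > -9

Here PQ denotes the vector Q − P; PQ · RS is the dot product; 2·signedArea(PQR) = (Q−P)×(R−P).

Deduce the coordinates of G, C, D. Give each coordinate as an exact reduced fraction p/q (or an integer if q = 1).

1. G_x = -23/3  [G is the centroid of △ABF]
2. G_y = -19/6  [G is the centroid of △ABF]
   → G = (-23/3, -19/6)
3. C_x = -8  [line 2·x + 3/2·y + 143/8 = 0 ∩ |CB|² = 433/16]
4. C_y = -5/4  [line 2·x + 3/2·y + 143/8 = 0 ∩ |CB|² = 433/16]
   → C = (-8, -5/4)
5. D_x = -122/25  [A, F, D are collinear ∩ CD ⟂ AF]
6. D_y = -541/100  [A, F, D are collinear ∩ CD ⟂ AF]
   → D = (-122/25, -541/100)

C = (-8, -5/4)
D = (-122/25, -541/100)
G = (-23/3, -19/6)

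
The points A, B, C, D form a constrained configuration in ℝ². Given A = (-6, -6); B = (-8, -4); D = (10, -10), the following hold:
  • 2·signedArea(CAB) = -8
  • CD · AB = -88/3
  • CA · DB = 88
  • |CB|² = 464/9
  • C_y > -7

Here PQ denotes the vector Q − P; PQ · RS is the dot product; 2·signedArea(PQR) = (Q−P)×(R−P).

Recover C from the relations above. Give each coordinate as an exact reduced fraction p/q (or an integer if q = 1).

1. C_x = -4/3  [2·signedArea(CAB) = -8 ∩ CD · AB = -88/3]
2. C_y = -20/3  [2·signedArea(CAB) = -8 ∩ CD · AB = -88/3]
   → C = (-4/3, -20/3)

C = (-4/3, -20/3)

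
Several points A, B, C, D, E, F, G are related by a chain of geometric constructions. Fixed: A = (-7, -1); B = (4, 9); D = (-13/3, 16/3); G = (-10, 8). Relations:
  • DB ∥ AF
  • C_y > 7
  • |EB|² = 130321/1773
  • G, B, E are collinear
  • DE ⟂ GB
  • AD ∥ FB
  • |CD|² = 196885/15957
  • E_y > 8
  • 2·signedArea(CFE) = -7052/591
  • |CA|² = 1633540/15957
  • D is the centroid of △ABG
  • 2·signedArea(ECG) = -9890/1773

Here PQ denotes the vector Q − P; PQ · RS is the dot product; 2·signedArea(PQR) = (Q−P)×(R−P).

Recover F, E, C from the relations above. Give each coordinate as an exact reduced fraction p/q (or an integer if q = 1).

C = (-2887/1773, 13429/1773)
E = (-2690/591, 4958/591)
F = (4/3, 8/3)

1. F_x = 4/3  [AD ∥ FB ∩ DB ∥ AF]
2. F_y = 8/3  [AD ∥ FB ∩ DB ∥ AF]
   → F = (4/3, 8/3)
3. E_x = -2690/591  [G, B, E are collinear ∩ DE ⟂ GB]
4. E_y = 4958/591  [G, B, E are collinear ∩ DE ⟂ GB]
   → E = (-2690/591, 4958/591)
5. C_x = -2887/1773  [2·signedArea(CFE) = -7052/591 ∩ 2·signedArea(ECG) = -9890/1773]
6. C_y = 13429/1773  [2·signedArea(CFE) = -7052/591 ∩ 2·signedArea(ECG) = -9890/1773]
   → C = (-2887/1773, 13429/1773)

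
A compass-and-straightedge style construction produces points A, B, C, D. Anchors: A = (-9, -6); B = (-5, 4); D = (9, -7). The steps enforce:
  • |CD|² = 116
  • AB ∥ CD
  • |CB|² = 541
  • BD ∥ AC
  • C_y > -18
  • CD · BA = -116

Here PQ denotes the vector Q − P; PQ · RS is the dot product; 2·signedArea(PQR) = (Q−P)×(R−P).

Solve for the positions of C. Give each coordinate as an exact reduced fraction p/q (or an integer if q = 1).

C = (5, -17)

1. C_x = 5  [AB ∥ CD ∩ BD ∥ AC]
2. C_y = -17  [AB ∥ CD ∩ BD ∥ AC]
   → C = (5, -17)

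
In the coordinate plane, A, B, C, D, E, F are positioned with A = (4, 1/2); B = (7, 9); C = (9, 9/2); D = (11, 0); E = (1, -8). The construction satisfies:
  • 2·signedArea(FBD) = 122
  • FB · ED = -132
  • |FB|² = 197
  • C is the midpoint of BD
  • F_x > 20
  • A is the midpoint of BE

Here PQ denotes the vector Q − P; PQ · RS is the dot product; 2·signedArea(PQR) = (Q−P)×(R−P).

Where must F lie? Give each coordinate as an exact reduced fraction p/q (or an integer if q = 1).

F = (21, 8)

1. F_x = 21  [FB · ED = -132 ∩ 2·signedArea(FBD) = 122]
2. F_y = 8  [FB · ED = -132 ∩ 2·signedArea(FBD) = 122]
   → F = (21, 8)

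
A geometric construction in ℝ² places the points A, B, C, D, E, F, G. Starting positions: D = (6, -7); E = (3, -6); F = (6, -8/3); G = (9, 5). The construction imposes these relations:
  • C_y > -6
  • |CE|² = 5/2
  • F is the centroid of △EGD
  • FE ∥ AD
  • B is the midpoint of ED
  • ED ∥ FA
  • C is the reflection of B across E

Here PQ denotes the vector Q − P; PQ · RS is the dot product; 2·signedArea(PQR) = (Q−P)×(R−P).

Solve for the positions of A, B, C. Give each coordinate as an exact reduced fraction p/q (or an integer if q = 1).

1. A_x = 9  [FE ∥ AD ∩ ED ∥ FA]
2. A_y = -11/3  [FE ∥ AD ∩ ED ∥ FA]
   → A = (9, -11/3)
3. B_x = 9/2  [B is the midpoint of ED]
4. B_y = -13/2  [B is the midpoint of ED]
   → B = (9/2, -13/2)
5. C_x = 3/2  [C is the reflection of B across E]
6. C_y = -11/2  [C is the reflection of B across E]
   → C = (3/2, -11/2)

A = (9, -11/3)
B = (9/2, -13/2)
C = (3/2, -11/2)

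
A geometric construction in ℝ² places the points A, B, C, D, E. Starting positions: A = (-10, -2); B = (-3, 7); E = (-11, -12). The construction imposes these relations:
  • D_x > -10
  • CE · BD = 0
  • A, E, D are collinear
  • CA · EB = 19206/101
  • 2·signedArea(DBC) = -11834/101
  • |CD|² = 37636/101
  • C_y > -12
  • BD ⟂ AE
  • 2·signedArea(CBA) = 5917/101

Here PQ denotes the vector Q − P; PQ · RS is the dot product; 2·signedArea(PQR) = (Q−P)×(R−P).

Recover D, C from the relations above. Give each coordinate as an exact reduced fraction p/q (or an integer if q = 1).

1. D_x = -913/101  [A, E, D are collinear ∩ BD ⟂ AE]
2. D_y = 768/101  [A, E, D are collinear ∩ BD ⟂ AE]
   → D = (-913/101, 768/101)
3. C_x = -1107/101  [CE · BD = 0 ∩ 2·signedArea(DBC) = -11834/101]
4. C_y = -1172/101  [CE · BD = 0 ∩ 2·signedArea(DBC) = -11834/101]
   → C = (-1107/101, -1172/101)

C = (-1107/101, -1172/101)
D = (-913/101, 768/101)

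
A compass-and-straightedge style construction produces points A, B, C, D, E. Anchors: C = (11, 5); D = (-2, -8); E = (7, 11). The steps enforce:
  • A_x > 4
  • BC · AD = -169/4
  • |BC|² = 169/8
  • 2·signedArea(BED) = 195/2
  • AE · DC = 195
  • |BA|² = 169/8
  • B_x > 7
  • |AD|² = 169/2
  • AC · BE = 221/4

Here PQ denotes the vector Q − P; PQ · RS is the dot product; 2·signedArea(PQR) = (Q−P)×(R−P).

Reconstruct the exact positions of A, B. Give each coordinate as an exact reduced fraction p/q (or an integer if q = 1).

1. A_x = 9/2  [line -13·x + -13·y + 39 = 0 ∩ |AD|² = 169/2]
2. A_y = -3/2  [line -13·x + -13·y + 39 = 0 ∩ |AD|² = 169/2]
   → A = (9/2, -3/2)
3. B_x = 31/4  [BC · AD = -169/4 ∩ 2·signedArea(BED) = 195/2]
4. B_y = 7/4  [BC · AD = -169/4 ∩ 2·signedArea(BED) = 195/2]
   → B = (31/4, 7/4)

A = (9/2, -3/2)
B = (31/4, 7/4)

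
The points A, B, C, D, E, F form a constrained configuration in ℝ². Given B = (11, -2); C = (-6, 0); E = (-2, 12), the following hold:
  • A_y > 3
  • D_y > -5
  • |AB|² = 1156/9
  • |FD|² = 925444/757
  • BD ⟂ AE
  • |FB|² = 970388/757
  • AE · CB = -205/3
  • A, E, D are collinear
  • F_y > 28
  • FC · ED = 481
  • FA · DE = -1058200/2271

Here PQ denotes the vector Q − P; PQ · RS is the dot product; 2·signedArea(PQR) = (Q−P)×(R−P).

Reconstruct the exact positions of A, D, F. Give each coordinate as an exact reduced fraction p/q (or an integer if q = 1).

A = (1, 10/3)
D = (2815/757, -3422/757)
F = (-5843/757, 21590/757)

1. A_x = 1  [line -17·x + 2·y + 31/3 = 0 ∩ |AB|² = 1156/9]
2. A_y = 10/3  [line -17·x + 2·y + 31/3 = 0 ∩ |AB|² = 1156/9]
   → A = (1, 10/3)
3. D_x = 2815/757  [A, E, D are collinear ∩ BD ⟂ AE]
4. D_y = -3422/757  [A, E, D are collinear ∩ BD ⟂ AE]
   → D = (2815/757, -3422/757)
5. F_x = -5843/757  [line 4329/757·x + -12506/757·y + 390091/757 = 0 ∩ |FD|² = 925444/757]
6. F_y = 21590/757  [line 4329/757·x + -12506/757·y + 390091/757 = 0 ∩ |FD|² = 925444/757]
   → F = (-5843/757, 21590/757)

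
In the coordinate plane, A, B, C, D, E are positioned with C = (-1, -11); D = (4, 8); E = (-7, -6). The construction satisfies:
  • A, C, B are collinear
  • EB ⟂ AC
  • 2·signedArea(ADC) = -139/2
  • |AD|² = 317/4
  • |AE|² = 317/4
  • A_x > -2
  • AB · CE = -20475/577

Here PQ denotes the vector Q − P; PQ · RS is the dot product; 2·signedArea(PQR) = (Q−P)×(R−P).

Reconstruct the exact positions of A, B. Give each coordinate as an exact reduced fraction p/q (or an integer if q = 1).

1. A_x = -3/2  [line 19·x + -5·y + 67/2 = 0 ∩ |AE|² = 317/4]
2. A_y = 1  [line 19·x + -5·y + 67/2 = 0 ∩ |AE|² = 317/4]
   → A = (-3/2, 1)
3. B_x = -703/577  [AB · CE = -20475/577 ∩ A, C, B are collinear]
4. B_y = -3323/577  [AB · CE = -20475/577 ∩ A, C, B are collinear]
   → B = (-703/577, -3323/577)

A = (-3/2, 1)
B = (-703/577, -3323/577)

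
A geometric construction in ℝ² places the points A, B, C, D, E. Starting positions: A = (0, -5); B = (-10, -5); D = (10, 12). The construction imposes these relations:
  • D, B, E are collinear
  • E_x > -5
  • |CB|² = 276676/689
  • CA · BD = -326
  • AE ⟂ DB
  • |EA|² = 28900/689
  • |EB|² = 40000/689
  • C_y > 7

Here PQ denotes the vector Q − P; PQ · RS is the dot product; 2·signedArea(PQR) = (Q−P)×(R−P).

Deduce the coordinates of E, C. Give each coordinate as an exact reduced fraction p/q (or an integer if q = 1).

1. E_x = -2890/689  [D, B, E are collinear ∩ AE ⟂ DB]
2. E_y = -45/689  [D, B, E are collinear ∩ AE ⟂ DB]
   → E = (-2890/689, -45/689)
3. C_x = 3630/689  [line -20·x + -17·y + 241 = 0 ∩ |CB|² = 276676/689]
4. C_y = 5497/689  [line -20·x + -17·y + 241 = 0 ∩ |CB|² = 276676/689]
   → C = (3630/689, 5497/689)

C = (3630/689, 5497/689)
E = (-2890/689, -45/689)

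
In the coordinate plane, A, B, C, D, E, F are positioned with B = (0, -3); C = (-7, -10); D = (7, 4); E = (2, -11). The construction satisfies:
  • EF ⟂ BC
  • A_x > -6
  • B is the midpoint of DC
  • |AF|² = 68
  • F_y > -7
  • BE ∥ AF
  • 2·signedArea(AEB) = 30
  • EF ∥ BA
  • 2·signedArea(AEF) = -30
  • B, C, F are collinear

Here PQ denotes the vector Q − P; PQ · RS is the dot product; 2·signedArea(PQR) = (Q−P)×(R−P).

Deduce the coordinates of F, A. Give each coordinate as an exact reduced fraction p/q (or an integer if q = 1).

A = (-5, 2)
F = (-3, -6)

1. F_x = -3  [B, C, F are collinear ∩ EF ⟂ BC]
2. F_y = -6  [B, C, F are collinear ∩ EF ⟂ BC]
   → F = (-3, -6)
3. A_x = -5  [BE ∥ AF ∩ EF ∥ BA]
4. A_y = 2  [BE ∥ AF ∩ EF ∥ BA]
   → A = (-5, 2)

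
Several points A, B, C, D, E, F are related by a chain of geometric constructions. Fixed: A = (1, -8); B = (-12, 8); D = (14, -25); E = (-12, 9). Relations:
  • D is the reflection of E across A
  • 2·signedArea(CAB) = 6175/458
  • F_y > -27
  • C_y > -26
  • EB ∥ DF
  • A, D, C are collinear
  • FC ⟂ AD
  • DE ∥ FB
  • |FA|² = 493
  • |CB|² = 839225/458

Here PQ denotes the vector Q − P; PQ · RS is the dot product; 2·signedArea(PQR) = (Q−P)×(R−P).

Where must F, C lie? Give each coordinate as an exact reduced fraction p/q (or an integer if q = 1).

C = (6633/458, -11739/458)
F = (14, -26)

1. F_x = 14  [DE ∥ FB ∩ EB ∥ DF]
2. F_y = -26  [DE ∥ FB ∩ EB ∥ DF]
   → F = (14, -26)
3. C_x = 6633/458  [A, D, C are collinear ∩ FC ⟂ AD]
4. C_y = -11739/458  [A, D, C are collinear ∩ FC ⟂ AD]
   → C = (6633/458, -11739/458)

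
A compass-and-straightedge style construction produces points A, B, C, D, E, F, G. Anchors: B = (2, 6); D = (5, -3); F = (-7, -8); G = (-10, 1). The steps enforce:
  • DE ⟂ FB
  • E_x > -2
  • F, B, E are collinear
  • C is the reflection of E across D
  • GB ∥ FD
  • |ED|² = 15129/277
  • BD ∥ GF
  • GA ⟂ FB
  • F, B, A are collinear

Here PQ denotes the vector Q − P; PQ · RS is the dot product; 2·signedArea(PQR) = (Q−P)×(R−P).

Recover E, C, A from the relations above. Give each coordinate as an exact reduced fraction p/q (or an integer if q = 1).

A = (-1048/277, -830/277)
C = (3107/277, -1938/277)
E = (-337/277, 276/277)

1. E_x = -337/277  [F, B, E are collinear ∩ DE ⟂ FB]
2. E_y = 276/277  [F, B, E are collinear ∩ DE ⟂ FB]
   → E = (-337/277, 276/277)
3. C_x = 3107/277  [C is the reflection of E across D]
4. C_y = -1938/277  [C is the reflection of E across D]
   → C = (3107/277, -1938/277)
5. A_x = -1048/277  [F, B, A are collinear ∩ GA ⟂ FB]
6. A_y = -830/277  [F, B, A are collinear ∩ GA ⟂ FB]
   → A = (-1048/277, -830/277)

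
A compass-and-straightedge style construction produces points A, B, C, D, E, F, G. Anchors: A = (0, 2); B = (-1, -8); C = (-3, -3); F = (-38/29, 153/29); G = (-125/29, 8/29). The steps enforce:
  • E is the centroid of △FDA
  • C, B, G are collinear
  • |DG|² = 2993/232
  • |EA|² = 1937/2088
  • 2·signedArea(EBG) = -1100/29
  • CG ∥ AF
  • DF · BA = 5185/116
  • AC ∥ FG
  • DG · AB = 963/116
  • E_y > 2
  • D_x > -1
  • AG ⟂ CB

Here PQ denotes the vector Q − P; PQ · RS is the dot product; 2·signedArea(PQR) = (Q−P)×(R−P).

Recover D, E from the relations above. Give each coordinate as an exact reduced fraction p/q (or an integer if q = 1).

D = (-3/4, 3/4)
E = (-239/348, 931/348)

1. D_x = -3/4  [line -1·x + -10·y + 27/4 = 0 ∩ |DG|² = 2993/232]
2. D_y = 3/4  [line -1·x + -10·y + 27/4 = 0 ∩ |DG|² = 2993/232]
   → D = (-3/4, 3/4)
3. E_x = -239/348  [E is the centroid of △FDA]
4. E_y = 931/348  [E is the centroid of △FDA]
   → E = (-239/348, 931/348)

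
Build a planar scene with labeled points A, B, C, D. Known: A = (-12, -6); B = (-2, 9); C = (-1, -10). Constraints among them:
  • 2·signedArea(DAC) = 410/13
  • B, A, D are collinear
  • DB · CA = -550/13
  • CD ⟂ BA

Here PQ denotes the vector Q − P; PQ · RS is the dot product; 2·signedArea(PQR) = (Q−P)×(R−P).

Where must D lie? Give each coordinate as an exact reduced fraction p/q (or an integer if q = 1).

1. D_x = -136/13  [B, A, D are collinear ∩ CD ⟂ BA]
2. D_y = -48/13  [B, A, D are collinear ∩ CD ⟂ BA]
   → D = (-136/13, -48/13)

D = (-136/13, -48/13)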